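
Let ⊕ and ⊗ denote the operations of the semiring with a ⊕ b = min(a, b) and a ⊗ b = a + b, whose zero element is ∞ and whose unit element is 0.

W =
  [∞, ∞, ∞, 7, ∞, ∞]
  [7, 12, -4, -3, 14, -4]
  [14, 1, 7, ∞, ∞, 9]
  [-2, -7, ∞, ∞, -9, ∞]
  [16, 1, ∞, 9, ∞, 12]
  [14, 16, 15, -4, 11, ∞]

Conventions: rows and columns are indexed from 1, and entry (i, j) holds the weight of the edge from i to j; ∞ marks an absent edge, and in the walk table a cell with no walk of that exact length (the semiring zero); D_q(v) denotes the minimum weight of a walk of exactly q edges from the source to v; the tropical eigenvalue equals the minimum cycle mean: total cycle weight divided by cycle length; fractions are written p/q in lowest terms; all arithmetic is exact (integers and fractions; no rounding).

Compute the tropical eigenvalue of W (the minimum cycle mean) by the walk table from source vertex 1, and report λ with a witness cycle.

q=0: [0, ∞, ∞, ∞, ∞, ∞]
q=1: [∞, ∞, ∞, 7, ∞, ∞]
q=2: [5, 0, ∞, ∞, -2, ∞]
q=3: [7, -1, -4, -3, 14, -4]
q=4: [-5, -10, -5, -8, -12, -5]
q=5: [-10, -15, -14, -13, -17, -14]
q=6: [-15, -20, -19, -18, -22, -19]
Optimal cycle mean attained by: cycle 2->4->2, total (-3) + (-7), length 2.
Answer: λ = -5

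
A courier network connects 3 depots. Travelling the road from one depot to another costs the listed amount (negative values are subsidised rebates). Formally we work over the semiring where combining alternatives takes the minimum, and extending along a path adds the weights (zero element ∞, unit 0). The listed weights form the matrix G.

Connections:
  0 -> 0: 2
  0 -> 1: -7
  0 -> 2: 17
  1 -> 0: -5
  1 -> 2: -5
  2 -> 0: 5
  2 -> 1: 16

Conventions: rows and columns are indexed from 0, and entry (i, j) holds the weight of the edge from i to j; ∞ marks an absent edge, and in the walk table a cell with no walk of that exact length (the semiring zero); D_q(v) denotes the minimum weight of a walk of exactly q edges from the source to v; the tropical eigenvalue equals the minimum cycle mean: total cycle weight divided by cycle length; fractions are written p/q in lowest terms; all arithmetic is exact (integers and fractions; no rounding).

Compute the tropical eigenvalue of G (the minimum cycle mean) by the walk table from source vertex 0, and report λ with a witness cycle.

q=0: [0, ∞, ∞]
q=1: [2, -7, 17]
q=2: [-12, -5, -12]
q=3: [-10, -19, -10]
Optimal cycle mean attained by: cycle 0->1->0, total (-7) + (-5), length 2.
Answer: λ = -6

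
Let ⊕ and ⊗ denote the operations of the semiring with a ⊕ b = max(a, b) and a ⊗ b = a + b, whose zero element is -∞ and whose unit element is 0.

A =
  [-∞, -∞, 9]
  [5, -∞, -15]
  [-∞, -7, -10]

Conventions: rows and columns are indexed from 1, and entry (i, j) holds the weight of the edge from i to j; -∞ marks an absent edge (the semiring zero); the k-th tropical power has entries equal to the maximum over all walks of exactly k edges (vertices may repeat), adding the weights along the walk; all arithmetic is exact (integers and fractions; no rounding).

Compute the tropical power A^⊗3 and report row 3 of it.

A^⊗2:
  [-∞, 2, -1]
  [-∞, -22, 14]
  [-2, -17, -20]
A^⊗3:
  [7, -8, -11]
  [-17, 7, 4]
  [-12, -27, 7]
Answer: row 3 of A^⊗3 = [-12, -27, 7]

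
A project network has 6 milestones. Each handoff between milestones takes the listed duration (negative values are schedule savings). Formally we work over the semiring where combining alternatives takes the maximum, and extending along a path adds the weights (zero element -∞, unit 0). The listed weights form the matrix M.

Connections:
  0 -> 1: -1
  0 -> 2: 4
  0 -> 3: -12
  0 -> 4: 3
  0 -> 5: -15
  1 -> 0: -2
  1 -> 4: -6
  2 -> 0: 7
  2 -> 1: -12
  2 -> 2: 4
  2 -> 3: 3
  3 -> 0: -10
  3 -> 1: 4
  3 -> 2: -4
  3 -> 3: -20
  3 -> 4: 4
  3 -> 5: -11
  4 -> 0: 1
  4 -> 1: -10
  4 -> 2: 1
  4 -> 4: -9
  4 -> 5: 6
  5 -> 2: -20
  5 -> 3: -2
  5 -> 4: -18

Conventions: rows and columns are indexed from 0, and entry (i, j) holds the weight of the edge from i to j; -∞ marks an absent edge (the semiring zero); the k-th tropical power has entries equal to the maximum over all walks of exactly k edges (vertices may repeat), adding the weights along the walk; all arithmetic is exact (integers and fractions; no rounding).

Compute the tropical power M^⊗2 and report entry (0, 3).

M^⊗2:
  [11, -7, 8, 7, -6, 9]
  [-5, -3, 2, -14, 1, 0]
  [11, 7, 11, 7, 10, -8]
  [5, -6, 5, -1, -2, 10]
  [8, 0, 5, 4, 4, -3]
  [-12, 2, -6, -17, 2, -12]
Key observation: the optimum is the walk 0->2->3, with weight 4 + 3 = 7.
Optimal value attained by: walk 0->2->3.
Answer: (M^⊗2)[0][3] = 7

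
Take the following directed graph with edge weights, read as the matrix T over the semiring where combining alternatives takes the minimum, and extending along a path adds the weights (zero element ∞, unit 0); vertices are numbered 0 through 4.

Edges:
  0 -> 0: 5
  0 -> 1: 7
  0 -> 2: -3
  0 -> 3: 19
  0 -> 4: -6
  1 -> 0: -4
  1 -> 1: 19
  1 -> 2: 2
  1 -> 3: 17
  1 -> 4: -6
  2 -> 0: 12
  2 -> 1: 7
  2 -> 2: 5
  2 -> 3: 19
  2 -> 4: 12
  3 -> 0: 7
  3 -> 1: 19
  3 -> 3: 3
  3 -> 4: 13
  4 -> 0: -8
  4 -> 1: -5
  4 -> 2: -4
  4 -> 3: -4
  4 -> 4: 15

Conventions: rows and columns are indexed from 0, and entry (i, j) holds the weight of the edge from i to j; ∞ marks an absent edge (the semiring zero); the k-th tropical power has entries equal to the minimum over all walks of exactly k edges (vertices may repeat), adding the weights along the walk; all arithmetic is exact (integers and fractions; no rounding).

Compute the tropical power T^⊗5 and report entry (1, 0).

T^⊗2:
  [-14, -11, -10, -10, -1]
  [-14, -11, -10, -10, -10]
  [3, 7, 8, 8, 1]
  [5, 8, 4, 6, 1]
  [-9, -1, -11, -1, -14]
T^⊗3:
  [-15, -7, -17, -7, -20]
  [-18, -15, -17, -14, -20]
  [-7, -4, -3, -3, -3]
  [-7, -4, -3, -3, -1]
  [-22, -19, -18, -18, -15]
T^⊗4:
  [-28, -25, -24, -24, -21]
  [-28, -25, -24, -24, -24]
  [-11, -8, -10, -7, -13]
  [-9, -6, -10, -5, -13]
  [-23, -20, -25, -19, -28]
T^⊗5:
  [-29, -26, -31, -25, -34]
  [-32, -29, -31, -28, -34]
  [-21, -18, -17, -17, -17]
  [-21, -18, -17, -17, -15]
  [-36, -33, -32, -32, -29]
Key observation: the optimum is the walk 1->0->4->0->4->0, with weight (-4) + (-6) + (-8) + (-6) + (-8) = -32.
Optimal value attained by: walk 1->0->4->0->4->0.
Answer: (T^⊗5)[1][0] = -32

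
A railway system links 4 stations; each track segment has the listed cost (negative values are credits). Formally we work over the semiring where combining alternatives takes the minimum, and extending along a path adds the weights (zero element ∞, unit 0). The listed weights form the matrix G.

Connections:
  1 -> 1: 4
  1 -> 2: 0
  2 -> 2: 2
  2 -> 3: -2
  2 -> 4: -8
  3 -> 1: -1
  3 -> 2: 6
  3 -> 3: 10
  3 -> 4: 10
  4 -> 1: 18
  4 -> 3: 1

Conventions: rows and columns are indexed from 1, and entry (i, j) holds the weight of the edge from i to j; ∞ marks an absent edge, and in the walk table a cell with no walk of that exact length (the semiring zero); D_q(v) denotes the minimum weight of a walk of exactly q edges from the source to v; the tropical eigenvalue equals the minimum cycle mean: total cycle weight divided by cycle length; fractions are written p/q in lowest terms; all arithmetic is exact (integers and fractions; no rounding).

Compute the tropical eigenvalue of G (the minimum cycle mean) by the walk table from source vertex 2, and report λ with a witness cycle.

q=0: [∞, 0, ∞, ∞]
q=1: [∞, 2, -2, -8]
q=2: [-3, 4, -7, -6]
q=3: [-8, -3, -5, -4]
q=4: [-6, -8, -5, -11]
Optimal cycle mean attained by: cycle 1->2->4->3->1, total 0 + (-8) + 1 + (-1), length 4.
Answer: λ = -2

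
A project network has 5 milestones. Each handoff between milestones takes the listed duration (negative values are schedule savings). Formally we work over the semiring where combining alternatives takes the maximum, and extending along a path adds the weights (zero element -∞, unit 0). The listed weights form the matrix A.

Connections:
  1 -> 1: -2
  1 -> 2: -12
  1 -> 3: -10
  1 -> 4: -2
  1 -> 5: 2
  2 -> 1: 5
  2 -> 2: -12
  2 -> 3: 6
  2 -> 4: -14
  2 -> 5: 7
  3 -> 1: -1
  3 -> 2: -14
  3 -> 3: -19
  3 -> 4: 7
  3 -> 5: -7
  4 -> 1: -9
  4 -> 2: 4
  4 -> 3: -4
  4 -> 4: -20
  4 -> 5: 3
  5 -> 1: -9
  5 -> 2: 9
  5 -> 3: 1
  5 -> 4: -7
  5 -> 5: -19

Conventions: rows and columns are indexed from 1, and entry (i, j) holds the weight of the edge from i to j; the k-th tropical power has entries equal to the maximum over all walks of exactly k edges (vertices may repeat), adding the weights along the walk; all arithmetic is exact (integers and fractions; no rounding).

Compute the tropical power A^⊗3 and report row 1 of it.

A^⊗2:
  [-4, 11, 3, -3, 1]
  [5, 16, 8, 13, 7]
  [-2, 11, 3, -3, 10]
  [9, 12, 10, 3, 11]
  [14, -3, 15, 8, 16]
A^⊗3:
  [16, 10, 17, 10, 18]
  [21, 17, 22, 15, 23]
  [16, 19, 17, 10, 18]
  [17, 20, 18, 17, 19]
  [14, 25, 17, 22, 16]
Answer: row 1 of A^⊗3 = [16, 10, 17, 10, 18]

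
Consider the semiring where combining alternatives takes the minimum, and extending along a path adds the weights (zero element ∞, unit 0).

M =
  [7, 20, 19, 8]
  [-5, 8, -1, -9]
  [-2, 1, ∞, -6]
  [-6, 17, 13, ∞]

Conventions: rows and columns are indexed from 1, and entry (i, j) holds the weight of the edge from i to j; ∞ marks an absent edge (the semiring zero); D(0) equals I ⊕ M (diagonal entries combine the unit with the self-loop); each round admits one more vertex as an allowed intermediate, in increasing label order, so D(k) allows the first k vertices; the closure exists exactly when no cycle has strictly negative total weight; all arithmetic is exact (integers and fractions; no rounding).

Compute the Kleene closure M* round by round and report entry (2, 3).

D(0):
  [0, 20, 19, 8]
  [-5, 0, -1, -9]
  [-2, 1, 0, -6]
  [-6, 17, 13, 0]
D(1):
  [0, 20, 19, 8]
  [-5, 0, -1, -9]
  [-2, 1, 0, -6]
  [-6, 14, 13, 0]
D(2):
  [0, 20, 19, 8]
  [-5, 0, -1, -9]
  [-4, 1, 0, -8]
  [-6, 14, 13, 0]
D(3):
  [0, 20, 19, 8]
  [-5, 0, -1, -9]
  [-4, 1, 0, -8]
  [-6, 14, 13, 0]
D(4):
  [0, 20, 19, 8]
  [-15, 0, -1, -9]
  [-14, 1, 0, -8]
  [-6, 14, 13, 0]
Answer: M*[2][3] = -1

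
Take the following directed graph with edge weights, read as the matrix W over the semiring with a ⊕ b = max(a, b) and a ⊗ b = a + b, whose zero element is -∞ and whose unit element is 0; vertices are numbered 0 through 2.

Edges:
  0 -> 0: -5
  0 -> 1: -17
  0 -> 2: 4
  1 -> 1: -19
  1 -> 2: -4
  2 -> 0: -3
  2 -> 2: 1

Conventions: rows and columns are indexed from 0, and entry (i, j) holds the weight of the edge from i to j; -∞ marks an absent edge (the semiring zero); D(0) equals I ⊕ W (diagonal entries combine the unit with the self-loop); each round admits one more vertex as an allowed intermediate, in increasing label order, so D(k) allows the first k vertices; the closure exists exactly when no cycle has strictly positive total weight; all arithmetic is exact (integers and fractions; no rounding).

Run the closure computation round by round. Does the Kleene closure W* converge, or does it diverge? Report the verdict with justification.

Detection: at round 0, diagonal entry (2, 2) turns strictly positive.
Key observation: the cycle 2->2 has total weight 1, which is strictly positive.
Answer: DIVERGES — positive cycle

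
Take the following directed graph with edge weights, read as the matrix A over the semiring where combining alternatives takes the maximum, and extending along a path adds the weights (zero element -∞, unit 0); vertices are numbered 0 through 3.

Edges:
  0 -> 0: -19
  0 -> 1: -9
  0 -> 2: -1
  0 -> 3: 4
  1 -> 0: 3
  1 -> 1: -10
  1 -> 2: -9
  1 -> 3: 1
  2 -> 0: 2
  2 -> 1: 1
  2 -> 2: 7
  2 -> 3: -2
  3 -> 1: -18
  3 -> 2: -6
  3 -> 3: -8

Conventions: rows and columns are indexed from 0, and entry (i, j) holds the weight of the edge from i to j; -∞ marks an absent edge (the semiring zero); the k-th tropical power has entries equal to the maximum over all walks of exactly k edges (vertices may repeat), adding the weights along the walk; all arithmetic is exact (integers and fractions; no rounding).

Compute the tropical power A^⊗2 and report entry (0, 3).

A^⊗2:
  [1, 0, 6, -3]
  [-7, -6, 2, 7]
  [9, 8, 14, 6]
  [-4, -5, 1, -8]
Key observation: the optimum is the walk 0->2->3, with weight (-1) + (-2) = -3.
Optimal value attained by: walk 0->2->3.
Answer: (A^⊗2)[0][3] = -3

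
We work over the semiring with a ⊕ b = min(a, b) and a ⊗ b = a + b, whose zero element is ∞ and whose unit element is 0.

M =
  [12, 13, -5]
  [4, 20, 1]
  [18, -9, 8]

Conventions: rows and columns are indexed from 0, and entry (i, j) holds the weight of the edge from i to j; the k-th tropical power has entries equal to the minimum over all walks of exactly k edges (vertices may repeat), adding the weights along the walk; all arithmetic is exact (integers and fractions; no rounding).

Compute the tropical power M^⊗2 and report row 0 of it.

M^⊗2:
  [13, -14, 3]
  [16, -8, -1]
  [-5, -1, -8]
Answer: row 0 of M^⊗2 = [13, -14, 3]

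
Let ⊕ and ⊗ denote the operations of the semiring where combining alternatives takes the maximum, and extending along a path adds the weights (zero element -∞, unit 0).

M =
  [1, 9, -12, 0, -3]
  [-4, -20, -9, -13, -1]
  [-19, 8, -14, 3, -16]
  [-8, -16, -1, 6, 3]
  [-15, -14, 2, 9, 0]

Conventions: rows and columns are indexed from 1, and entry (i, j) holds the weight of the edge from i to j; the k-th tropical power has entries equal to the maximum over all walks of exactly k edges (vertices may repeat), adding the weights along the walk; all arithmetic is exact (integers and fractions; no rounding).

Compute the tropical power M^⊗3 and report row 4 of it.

M^⊗2:
  [5, 10, 0, 6, 8]
  [-3, 5, 1, 8, -1]
  [4, -6, 2, 9, 7]
  [-2, 7, 5, 12, 9]
  [1, 10, 8, 15, 12]
M^⊗3:
  [6, 14, 10, 17, 9]
  [1, 9, 7, 14, 11]
  [5, 13, 9, 16, 12]
  [4, 13, 11, 18, 15]
  [7, 16, 14, 21, 18]
Answer: row 4 of M^⊗3 = [4, 13, 11, 18, 15]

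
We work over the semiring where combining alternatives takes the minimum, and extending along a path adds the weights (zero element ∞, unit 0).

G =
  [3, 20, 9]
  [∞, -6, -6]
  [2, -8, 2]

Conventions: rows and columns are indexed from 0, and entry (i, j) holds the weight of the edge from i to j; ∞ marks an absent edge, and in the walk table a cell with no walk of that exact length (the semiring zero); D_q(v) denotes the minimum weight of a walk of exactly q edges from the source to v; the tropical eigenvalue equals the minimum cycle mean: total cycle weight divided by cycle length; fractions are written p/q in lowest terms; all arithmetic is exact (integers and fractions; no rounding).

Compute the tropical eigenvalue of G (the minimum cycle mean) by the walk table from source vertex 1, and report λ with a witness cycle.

q=0: [∞, 0, ∞]
q=1: [∞, -6, -6]
q=2: [-4, -14, -12]
q=3: [-10, -20, -20]
Optimal cycle mean attained by: cycle 1->2->1, total (-6) + (-8), length 2.
Answer: λ = -7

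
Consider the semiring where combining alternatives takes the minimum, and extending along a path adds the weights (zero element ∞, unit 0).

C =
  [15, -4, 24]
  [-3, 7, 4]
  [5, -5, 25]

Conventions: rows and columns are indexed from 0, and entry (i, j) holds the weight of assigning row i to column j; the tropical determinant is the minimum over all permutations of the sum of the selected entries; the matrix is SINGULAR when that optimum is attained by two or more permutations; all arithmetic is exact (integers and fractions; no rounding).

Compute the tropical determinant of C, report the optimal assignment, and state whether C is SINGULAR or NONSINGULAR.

σ = (0, 1, 2): 15 + 7 + 25 = 47
σ = (0, 2, 1): 15 + 4 + (-5) = 14
σ = (1, 0, 2): (-4) + (-3) + 25 = 18
σ = (1, 2, 0): (-4) + 4 + 5 = 5
σ = (2, 0, 1): 24 + (-3) + (-5) = 16
σ = (2, 1, 0): 24 + 7 + 5 = 36
Optimal value attained by: σ = (1, 2, 0).
Answer: det⊕(C) = 5; verdict: NONSINGULAR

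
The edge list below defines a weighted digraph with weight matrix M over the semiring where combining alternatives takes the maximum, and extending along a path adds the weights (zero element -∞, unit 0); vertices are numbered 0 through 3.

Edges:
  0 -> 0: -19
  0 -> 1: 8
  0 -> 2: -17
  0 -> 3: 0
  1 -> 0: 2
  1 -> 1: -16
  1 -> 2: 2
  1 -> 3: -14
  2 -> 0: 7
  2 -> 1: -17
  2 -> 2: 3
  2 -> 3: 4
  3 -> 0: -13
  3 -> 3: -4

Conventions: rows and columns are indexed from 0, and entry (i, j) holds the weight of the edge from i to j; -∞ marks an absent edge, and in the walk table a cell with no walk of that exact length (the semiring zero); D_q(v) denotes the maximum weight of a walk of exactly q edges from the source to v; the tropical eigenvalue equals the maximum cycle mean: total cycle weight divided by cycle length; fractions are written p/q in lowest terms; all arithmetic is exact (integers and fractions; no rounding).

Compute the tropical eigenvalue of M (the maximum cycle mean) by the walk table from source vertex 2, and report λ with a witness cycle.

q=0: [-∞, -∞, 0, -∞]
q=1: [7, -17, 3, 4]
q=2: [10, 15, 6, 7]
q=3: [17, 18, 17, 10]
q=4: [24, 25, 20, 21]
Optimal cycle mean attained by: cycle 0->1->2->0, total 8 + 2 + 7, length 3.
Answer: λ = 17/3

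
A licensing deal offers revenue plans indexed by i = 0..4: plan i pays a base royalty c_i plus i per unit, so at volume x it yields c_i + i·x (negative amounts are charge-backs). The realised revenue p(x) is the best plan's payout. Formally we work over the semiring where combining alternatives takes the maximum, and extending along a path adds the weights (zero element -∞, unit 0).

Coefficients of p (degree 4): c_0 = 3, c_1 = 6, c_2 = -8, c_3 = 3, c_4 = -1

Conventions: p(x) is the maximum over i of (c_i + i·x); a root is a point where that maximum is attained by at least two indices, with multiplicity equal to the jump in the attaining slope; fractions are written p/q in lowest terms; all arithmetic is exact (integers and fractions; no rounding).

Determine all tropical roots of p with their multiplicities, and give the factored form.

hull edge (i=0, c=3) to (i=1, c=6): slope 3, span 1
hull edge (i=1, c=6) to (i=3, c=3): slope -3/2, span 2
hull edge (i=3, c=3) to (i=4, c=-1): slope -4, span 1
Factored form: p(x) = -1 ⊗ (x ⊕ (-3)) ⊗ (x ⊕ 3/2) ⊗ (x ⊕ 3/2) ⊗ (x ⊕ 4)
Answer: roots = -3 (mult 1), 3/2 (mult 2), 4 (mult 1)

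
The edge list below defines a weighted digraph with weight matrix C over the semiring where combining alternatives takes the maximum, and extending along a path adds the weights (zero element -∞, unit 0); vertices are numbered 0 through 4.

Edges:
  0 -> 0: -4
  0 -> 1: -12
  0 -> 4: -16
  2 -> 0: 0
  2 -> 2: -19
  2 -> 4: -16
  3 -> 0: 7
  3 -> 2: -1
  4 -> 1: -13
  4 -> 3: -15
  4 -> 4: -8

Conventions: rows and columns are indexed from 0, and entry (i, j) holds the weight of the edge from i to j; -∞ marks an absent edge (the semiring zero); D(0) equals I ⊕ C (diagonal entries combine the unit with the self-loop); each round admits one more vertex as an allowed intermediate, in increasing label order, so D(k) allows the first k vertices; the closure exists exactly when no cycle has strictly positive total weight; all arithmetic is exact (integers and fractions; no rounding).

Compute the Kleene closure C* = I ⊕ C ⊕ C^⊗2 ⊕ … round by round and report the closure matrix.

D(0):
  [0, -12, -∞, -∞, -16]
  [-∞, 0, -∞, -∞, -∞]
  [0, -∞, 0, -∞, -16]
  [7, -∞, -1, 0, -∞]
  [-∞, -13, -∞, -15, 0]
D(1):
  [0, -12, -∞, -∞, -16]
  [-∞, 0, -∞, -∞, -∞]
  [0, -12, 0, -∞, -16]
  [7, -5, -1, 0, -9]
  [-∞, -13, -∞, -15, 0]
D(2):
  [0, -12, -∞, -∞, -16]
  [-∞, 0, -∞, -∞, -∞]
  [0, -12, 0, -∞, -16]
  [7, -5, -1, 0, -9]
  [-∞, -13, -∞, -15, 0]
D(3):
  [0, -12, -∞, -∞, -16]
  [-∞, 0, -∞, -∞, -∞]
  [0, -12, 0, -∞, -16]
  [7, -5, -1, 0, -9]
  [-∞, -13, -∞, -15, 0]
D(4):
  [0, -12, -∞, -∞, -16]
  [-∞, 0, -∞, -∞, -∞]
  [0, -12, 0, -∞, -16]
  [7, -5, -1, 0, -9]
  [-8, -13, -16, -15, 0]
D(5):
  [0, -12, -32, -31, -16]
  [-∞, 0, -∞, -∞, -∞]
  [0, -12, 0, -31, -16]
  [7, -5, -1, 0, -9]
  [-8, -13, -16, -15, 0]
Answer: C* = [[0, -12, -32, -31, -16], [-∞, 0, -∞, -∞, -∞], [0, -12, 0, -31, -16], [7, -5, -1, 0, -9], [-8, -13, -16, -15, 0]]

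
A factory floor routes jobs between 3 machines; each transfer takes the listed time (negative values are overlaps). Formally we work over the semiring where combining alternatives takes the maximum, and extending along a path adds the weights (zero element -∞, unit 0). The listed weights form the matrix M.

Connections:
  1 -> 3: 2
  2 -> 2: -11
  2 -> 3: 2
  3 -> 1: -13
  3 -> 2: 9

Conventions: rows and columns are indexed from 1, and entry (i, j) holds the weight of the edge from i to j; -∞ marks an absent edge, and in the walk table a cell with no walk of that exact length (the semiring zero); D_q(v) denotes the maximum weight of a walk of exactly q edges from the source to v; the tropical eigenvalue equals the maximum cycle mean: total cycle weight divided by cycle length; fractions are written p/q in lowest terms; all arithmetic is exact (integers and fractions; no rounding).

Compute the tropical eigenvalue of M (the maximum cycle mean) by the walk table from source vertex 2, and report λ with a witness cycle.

q=0: [-∞, 0, -∞]
q=1: [-∞, -11, 2]
q=2: [-11, 11, -9]
q=3: [-22, 0, 13]
Optimal cycle mean attained by: cycle 2->3->2, total 2 + 9, length 2.
Answer: λ = 11/2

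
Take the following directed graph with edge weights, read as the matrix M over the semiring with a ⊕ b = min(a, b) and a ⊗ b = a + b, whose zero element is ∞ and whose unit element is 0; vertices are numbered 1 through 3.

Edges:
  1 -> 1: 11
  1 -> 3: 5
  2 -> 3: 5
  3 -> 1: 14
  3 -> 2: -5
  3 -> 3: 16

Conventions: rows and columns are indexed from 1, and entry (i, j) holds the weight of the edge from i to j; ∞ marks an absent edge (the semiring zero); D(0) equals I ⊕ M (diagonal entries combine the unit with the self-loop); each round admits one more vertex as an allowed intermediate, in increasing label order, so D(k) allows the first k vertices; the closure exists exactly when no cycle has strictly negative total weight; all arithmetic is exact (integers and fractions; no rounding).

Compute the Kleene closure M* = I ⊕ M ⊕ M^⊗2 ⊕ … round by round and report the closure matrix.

D(0):
  [0, ∞, 5]
  [∞, 0, 5]
  [14, -5, 0]
D(1):
  [0, ∞, 5]
  [∞, 0, 5]
  [14, -5, 0]
D(2):
  [0, ∞, 5]
  [∞, 0, 5]
  [14, -5, 0]
D(3):
  [0, 0, 5]
  [19, 0, 5]
  [14, -5, 0]
Answer: M* = [[0, 0, 5], [19, 0, 5], [14, -5, 0]]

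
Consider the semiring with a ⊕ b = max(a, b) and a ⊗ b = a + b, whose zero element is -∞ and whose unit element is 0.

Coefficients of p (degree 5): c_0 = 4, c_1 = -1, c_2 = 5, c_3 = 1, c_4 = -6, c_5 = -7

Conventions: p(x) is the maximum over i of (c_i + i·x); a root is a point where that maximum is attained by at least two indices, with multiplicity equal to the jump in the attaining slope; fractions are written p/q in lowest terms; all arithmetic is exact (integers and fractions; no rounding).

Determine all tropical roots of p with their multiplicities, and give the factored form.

hull edge (i=0, c=4) to (i=2, c=5): slope 1/2, span 2
hull edge (i=2, c=5) to (i=5, c=-7): slope -4, span 3
Factored form: p(x) = -7 ⊗ (x ⊕ (-1/2)) ⊗ (x ⊕ (-1/2)) ⊗ (x ⊕ 4) ⊗ (x ⊕ 4) ⊗ (x ⊕ 4)
Answer: roots = -1/2 (mult 2), 4 (mult 3)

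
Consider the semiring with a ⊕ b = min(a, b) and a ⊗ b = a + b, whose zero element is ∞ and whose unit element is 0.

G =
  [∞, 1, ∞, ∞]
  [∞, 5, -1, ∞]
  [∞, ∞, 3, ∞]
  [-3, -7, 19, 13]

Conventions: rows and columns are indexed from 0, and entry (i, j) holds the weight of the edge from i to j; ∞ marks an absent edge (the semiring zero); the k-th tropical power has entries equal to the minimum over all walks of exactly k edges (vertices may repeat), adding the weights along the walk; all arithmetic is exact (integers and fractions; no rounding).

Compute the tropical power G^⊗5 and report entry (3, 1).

G^⊗2:
  [∞, 6, 0, ∞]
  [∞, 10, 2, ∞]
  [∞, ∞, 6, ∞]
  [10, -2, -8, 26]
G^⊗3:
  [∞, 11, 3, ∞]
  [∞, 15, 5, ∞]
  [∞, ∞, 9, ∞]
  [23, 3, -5, 39]
G^⊗4:
  [∞, 16, 6, ∞]
  [∞, 20, 8, ∞]
  [∞, ∞, 12, ∞]
  [36, 8, -2, 52]
G^⊗5:
  [∞, 21, 9, ∞]
  [∞, 25, 11, ∞]
  [∞, ∞, 15, ∞]
  [49, 13, 1, 65]
Key observation: the optimum is the walk 3->0->1->1->1->1, with weight (-3) + 1 + 5 + 5 + 5 = 13.
Optimal value attained by: walk 3->0->1->1->1->1.
Answer: (G^⊗5)[3][1] = 13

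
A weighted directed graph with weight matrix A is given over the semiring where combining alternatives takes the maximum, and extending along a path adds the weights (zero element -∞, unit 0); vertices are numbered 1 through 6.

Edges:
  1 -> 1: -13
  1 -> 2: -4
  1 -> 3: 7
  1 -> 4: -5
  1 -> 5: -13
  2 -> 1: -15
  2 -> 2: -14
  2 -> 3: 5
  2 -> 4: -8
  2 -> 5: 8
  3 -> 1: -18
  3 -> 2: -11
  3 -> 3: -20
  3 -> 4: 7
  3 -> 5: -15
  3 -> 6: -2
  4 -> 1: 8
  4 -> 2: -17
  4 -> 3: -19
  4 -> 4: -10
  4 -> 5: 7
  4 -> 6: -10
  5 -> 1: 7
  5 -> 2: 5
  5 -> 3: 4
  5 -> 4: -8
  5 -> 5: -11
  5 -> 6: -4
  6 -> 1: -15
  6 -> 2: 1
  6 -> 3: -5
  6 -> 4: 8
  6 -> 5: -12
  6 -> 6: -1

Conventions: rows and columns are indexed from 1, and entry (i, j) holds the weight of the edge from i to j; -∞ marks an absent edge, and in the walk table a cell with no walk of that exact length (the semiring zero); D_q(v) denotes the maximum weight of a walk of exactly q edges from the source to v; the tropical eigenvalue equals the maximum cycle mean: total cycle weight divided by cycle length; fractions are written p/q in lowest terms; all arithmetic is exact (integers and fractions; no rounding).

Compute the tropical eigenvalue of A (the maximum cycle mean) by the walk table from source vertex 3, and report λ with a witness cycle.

q=0: [-∞, -∞, 0, -∞, -∞, -∞]
q=1: [-18, -11, -20, 7, -15, -2]
q=2: [15, -1, -6, 6, 14, -3]
q=3: [21, 19, 22, 10, 13, 10]
q=4: [20, 18, 28, 29, 27, 20]
q=5: [37, 32, 31, 35, 36, 26]
q=6: [43, 41, 44, 38, 42, 32]
Optimal cycle mean attained by: cycle 1->3->4->1, total 7 + 7 + 8, length 3.
Answer: λ = 22/3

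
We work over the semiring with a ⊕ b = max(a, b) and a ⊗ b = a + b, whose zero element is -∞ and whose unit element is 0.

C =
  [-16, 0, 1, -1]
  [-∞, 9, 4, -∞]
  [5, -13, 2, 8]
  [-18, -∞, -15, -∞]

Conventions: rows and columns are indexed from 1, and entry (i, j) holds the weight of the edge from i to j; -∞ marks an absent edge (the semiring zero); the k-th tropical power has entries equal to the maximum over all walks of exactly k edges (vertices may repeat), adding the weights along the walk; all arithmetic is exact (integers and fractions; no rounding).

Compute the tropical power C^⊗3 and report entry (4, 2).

C^⊗2:
  [6, 9, 4, 9]
  [9, 18, 13, 12]
  [7, 5, 6, 10]
  [-10, -18, -13, -7]
C^⊗3:
  [9, 18, 13, 12]
  [18, 27, 22, 21]
  [11, 14, 9, 14]
  [-8, -9, -9, -5]
Key observation: the optimum is the walk 4->1->2->2, with weight (-18) + 0 + 9 = -9.
Optimal value attained by: walk 4->1->2->2.
Answer: (C^⊗3)[4][2] = -9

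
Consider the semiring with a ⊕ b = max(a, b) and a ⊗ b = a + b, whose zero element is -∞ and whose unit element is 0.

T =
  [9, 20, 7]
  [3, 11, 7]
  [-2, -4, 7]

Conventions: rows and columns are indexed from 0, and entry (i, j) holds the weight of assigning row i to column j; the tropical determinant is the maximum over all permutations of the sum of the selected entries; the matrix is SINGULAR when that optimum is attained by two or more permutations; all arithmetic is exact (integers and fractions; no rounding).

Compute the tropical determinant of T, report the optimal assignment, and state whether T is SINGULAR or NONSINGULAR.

σ = (0, 1, 2): 9 + 11 + 7 = 27
σ = (0, 2, 1): 9 + 7 + (-4) = 12
σ = (1, 0, 2): 20 + 3 + 7 = 30
σ = (1, 2, 0): 20 + 7 + (-2) = 25
σ = (2, 0, 1): 7 + 3 + (-4) = 6
σ = (2, 1, 0): 7 + 11 + (-2) = 16
Optimal value attained by: σ = (1, 0, 2).
Answer: det⊕(T) = 30; verdict: NONSINGULAR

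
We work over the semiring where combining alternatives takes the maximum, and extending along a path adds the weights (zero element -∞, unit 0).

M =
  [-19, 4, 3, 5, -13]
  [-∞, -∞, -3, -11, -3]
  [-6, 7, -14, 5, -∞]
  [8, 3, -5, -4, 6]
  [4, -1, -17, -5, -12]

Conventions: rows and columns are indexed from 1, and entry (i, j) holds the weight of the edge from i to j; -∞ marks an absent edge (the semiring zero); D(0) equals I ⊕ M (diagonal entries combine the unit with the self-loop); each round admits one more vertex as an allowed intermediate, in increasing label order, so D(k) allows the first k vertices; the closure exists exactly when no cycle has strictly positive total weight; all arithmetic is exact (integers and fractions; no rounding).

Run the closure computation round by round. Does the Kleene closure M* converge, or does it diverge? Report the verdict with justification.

D(0):
  [0, 4, 3, 5, -13]
  [-∞, 0, -3, -11, -3]
  [-6, 7, 0, 5, -∞]
  [8, 3, -5, 0, 6]
  [4, -1, -17, -5, 0]
Detection: at round 1, diagonal entry (4, 4) turns strictly positive.
Key observation: the cycle 4->1->4 has total weight 8 + 5, which is strictly positive.
Answer: DIVERGES — positive cycle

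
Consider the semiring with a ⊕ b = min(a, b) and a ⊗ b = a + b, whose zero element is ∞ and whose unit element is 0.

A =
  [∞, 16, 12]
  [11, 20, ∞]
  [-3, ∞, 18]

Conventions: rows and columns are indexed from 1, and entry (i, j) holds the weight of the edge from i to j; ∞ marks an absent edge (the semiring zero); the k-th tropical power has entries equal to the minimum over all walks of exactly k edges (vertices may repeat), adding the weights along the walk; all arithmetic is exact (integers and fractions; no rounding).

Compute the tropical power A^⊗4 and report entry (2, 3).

A^⊗2:
  [9, 36, 30]
  [31, 27, 23]
  [15, 13, 9]
A^⊗3:
  [27, 25, 21]
  [20, 47, 41]
  [6, 31, 27]
A^⊗4:
  [18, 43, 39]
  [38, 36, 32]
  [24, 22, 18]
Key observation: the optimum is the walk 2->1->3->1->3, with weight 11 + 12 + (-3) + 12 = 32.
Optimal value attained by: walk 2->1->3->1->3.
Answer: (A^⊗4)[2][3] = 32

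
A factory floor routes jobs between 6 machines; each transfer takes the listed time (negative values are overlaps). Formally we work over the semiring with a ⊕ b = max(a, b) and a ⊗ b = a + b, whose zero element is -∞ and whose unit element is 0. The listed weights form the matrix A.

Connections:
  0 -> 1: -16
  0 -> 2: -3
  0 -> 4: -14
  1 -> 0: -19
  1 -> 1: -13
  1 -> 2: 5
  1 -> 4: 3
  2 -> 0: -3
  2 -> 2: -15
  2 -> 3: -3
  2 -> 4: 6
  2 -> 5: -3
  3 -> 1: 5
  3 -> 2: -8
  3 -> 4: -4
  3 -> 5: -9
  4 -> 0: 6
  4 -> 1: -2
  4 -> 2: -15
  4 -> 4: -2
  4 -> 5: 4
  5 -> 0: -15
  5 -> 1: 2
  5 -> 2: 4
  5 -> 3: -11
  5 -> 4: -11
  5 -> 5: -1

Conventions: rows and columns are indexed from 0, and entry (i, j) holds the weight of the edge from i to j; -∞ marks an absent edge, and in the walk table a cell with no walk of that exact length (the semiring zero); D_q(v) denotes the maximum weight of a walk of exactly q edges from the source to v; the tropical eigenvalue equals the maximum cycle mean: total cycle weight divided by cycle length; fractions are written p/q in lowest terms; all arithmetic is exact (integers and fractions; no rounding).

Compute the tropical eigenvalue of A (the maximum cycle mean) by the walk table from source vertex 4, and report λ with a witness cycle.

q=0: [-∞, -∞, -∞, -∞, 0, -∞]
q=1: [6, -2, -15, -∞, -2, 4]
q=2: [4, 6, 8, -7, 1, 3]
q=3: [7, 5, 11, 5, 14, 5]
q=4: [20, 12, 10, 8, 17, 18]
q=5: [23, 20, 22, 7, 16, 21]
q=6: [22, 23, 25, 19, 28, 20]
Optimal cycle mean attained by: cycle 2->4->5->2, total 6 + 4 + 4, length 3.
Answer: λ = 14/3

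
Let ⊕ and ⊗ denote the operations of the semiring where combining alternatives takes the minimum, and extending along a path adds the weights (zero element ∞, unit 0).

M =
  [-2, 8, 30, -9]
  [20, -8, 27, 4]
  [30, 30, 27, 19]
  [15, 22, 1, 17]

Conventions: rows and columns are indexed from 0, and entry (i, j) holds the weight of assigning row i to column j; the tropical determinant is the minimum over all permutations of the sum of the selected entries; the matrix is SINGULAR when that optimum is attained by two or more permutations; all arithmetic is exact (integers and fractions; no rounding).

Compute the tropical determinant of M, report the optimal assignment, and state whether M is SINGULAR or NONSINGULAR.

σ = (0, 1, 2, 3): (-2) + (-8) + 27 + 17 = 34
σ = (0, 1, 3, 2): (-2) + (-8) + 19 + 1 = 10
σ = (0, 2, 1, 3): (-2) + 27 + 30 + 17 = 72
σ = (0, 2, 3, 1): (-2) + 27 + 19 + 22 = 66
σ = (0, 3, 1, 2): (-2) + 4 + 30 + 1 = 33
σ = (0, 3, 2, 1): (-2) + 4 + 27 + 22 = 51
σ = (1, 0, 2, 3): 8 + 20 + 27 + 17 = 72
σ = (1, 0, 3, 2): 8 + 20 + 19 + 1 = 48
σ = (1, 2, 0, 3): 8 + 27 + 30 + 17 = 82
σ = (1, 2, 3, 0): 8 + 27 + 19 + 15 = 69
σ = (1, 3, 0, 2): 8 + 4 + 30 + 1 = 43
σ = (1, 3, 2, 0): 8 + 4 + 27 + 15 = 54
σ = (2, 0, 1, 3): 30 + 20 + 30 + 17 = 97
σ = (2, 0, 3, 1): 30 + 20 + 19 + 22 = 91
σ = (2, 1, 0, 3): 30 + (-8) + 30 + 17 = 69
σ = (2, 1, 3, 0): 30 + (-8) + 19 + 15 = 56
σ = (2, 3, 0, 1): 30 + 4 + 30 + 22 = 86
σ = (2, 3, 1, 0): 30 + 4 + 30 + 15 = 79
σ = (3, 0, 1, 2): (-9) + 20 + 30 + 1 = 42
σ = (3, 0, 2, 1): (-9) + 20 + 27 + 22 = 60
σ = (3, 1, 0, 2): (-9) + (-8) + 30 + 1 = 14
σ = (3, 1, 2, 0): (-9) + (-8) + 27 + 15 = 25
σ = (3, 2, 0, 1): (-9) + 27 + 30 + 22 = 70
σ = (3, 2, 1, 0): (-9) + 27 + 30 + 15 = 63
Optimal value attained by: σ = (0, 1, 3, 2).
Answer: det⊕(M) = 10; verdict: NONSINGULAR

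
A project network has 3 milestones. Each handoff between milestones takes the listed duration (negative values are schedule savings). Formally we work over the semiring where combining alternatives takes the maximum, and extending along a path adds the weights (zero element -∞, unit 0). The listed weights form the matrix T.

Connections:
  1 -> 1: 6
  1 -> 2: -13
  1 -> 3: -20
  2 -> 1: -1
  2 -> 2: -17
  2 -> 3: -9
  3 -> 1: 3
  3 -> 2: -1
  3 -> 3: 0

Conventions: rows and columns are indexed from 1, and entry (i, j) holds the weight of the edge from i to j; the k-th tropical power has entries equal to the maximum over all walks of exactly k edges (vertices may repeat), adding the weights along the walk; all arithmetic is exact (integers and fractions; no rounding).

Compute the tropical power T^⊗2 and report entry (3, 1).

T^⊗2:
  [12, -7, -14]
  [5, -10, -9]
  [9, -1, 0]
Key observation: the optimum is the walk 3->1->1, with weight 3 + 6 = 9.
Optimal value attained by: walk 3->1->1.
Answer: (T^⊗2)[3][1] = 9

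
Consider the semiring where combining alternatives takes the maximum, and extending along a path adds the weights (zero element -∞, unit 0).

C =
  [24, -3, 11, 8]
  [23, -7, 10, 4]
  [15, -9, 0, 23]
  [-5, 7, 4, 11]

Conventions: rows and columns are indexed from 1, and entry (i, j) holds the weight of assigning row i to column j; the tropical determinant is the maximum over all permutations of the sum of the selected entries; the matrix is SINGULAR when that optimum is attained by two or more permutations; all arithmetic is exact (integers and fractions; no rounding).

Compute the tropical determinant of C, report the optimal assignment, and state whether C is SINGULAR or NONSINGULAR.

σ = (1, 2, 3, 4): 24 + (-7) + 0 + 11 = 28
σ = (1, 2, 4, 3): 24 + (-7) + 23 + 4 = 44
σ = (1, 3, 2, 4): 24 + 10 + (-9) + 11 = 36
σ = (1, 3, 4, 2): 24 + 10 + 23 + 7 = 64
σ = (1, 4, 2, 3): 24 + 4 + (-9) + 4 = 23
σ = (1, 4, 3, 2): 24 + 4 + 0 + 7 = 35
σ = (2, 1, 3, 4): (-3) + 23 + 0 + 11 = 31
σ = (2, 1, 4, 3): (-3) + 23 + 23 + 4 = 47
σ = (2, 3, 1, 4): (-3) + 10 + 15 + 11 = 33
σ = (2, 3, 4, 1): (-3) + 10 + 23 + (-5) = 25
σ = (2, 4, 1, 3): (-3) + 4 + 15 + 4 = 20
σ = (2, 4, 3, 1): (-3) + 4 + 0 + (-5) = -4
σ = (3, 1, 2, 4): 11 + 23 + (-9) + 11 = 36
σ = (3, 1, 4, 2): 11 + 23 + 23 + 7 = 64
σ = (3, 2, 1, 4): 11 + (-7) + 15 + 11 = 30
σ = (3, 2, 4, 1): 11 + (-7) + 23 + (-5) = 22
σ = (3, 4, 1, 2): 11 + 4 + 15 + 7 = 37
σ = (3, 4, 2, 1): 11 + 4 + (-9) + (-5) = 1
σ = (4, 1, 2, 3): 8 + 23 + (-9) + 4 = 26
σ = (4, 1, 3, 2): 8 + 23 + 0 + 7 = 38
σ = (4, 2, 1, 3): 8 + (-7) + 15 + 4 = 20
σ = (4, 2, 3, 1): 8 + (-7) + 0 + (-5) = -4
σ = (4, 3, 1, 2): 8 + 10 + 15 + 7 = 40
σ = (4, 3, 2, 1): 8 + 10 + (-9) + (-5) = 4
Optimal value attained by: σ = (1, 3, 4, 2).
Answer: det⊕(C) = 64; verdict: SINGULAR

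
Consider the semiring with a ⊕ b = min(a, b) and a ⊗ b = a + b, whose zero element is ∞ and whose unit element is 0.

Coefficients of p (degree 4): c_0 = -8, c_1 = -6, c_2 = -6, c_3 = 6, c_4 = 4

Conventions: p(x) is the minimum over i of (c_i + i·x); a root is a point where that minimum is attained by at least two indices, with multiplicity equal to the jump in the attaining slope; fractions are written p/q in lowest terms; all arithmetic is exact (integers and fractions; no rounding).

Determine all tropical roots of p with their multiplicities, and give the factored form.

hull edge (i=0, c=-8) to (i=2, c=-6): slope 1, span 2
hull edge (i=2, c=-6) to (i=4, c=4): slope 5, span 2
Factored form: p(x) = 4 ⊗ (x ⊕ (-5)) ⊗ (x ⊕ (-5)) ⊗ (x ⊕ (-1)) ⊗ (x ⊕ (-1))
Answer: roots = -5 (mult 2), -1 (mult 2)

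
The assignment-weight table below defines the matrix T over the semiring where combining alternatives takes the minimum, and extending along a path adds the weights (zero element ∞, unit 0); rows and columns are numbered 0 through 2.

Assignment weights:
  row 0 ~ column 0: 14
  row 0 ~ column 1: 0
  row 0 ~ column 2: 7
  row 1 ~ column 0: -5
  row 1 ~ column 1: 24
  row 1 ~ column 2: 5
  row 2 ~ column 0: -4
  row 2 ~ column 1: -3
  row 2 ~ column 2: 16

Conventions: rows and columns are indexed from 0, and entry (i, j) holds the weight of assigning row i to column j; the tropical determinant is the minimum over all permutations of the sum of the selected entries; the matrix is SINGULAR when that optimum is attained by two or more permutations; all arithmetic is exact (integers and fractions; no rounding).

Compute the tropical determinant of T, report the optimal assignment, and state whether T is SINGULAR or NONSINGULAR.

σ = (0, 1, 2): 14 + 24 + 16 = 54
σ = (0, 2, 1): 14 + 5 + (-3) = 16
σ = (1, 0, 2): 0 + (-5) + 16 = 11
σ = (1, 2, 0): 0 + 5 + (-4) = 1
σ = (2, 0, 1): 7 + (-5) + (-3) = -1
σ = (2, 1, 0): 7 + 24 + (-4) = 27
Optimal value attained by: σ = (2, 0, 1).
Answer: det⊕(T) = -1; verdict: NONSINGULAR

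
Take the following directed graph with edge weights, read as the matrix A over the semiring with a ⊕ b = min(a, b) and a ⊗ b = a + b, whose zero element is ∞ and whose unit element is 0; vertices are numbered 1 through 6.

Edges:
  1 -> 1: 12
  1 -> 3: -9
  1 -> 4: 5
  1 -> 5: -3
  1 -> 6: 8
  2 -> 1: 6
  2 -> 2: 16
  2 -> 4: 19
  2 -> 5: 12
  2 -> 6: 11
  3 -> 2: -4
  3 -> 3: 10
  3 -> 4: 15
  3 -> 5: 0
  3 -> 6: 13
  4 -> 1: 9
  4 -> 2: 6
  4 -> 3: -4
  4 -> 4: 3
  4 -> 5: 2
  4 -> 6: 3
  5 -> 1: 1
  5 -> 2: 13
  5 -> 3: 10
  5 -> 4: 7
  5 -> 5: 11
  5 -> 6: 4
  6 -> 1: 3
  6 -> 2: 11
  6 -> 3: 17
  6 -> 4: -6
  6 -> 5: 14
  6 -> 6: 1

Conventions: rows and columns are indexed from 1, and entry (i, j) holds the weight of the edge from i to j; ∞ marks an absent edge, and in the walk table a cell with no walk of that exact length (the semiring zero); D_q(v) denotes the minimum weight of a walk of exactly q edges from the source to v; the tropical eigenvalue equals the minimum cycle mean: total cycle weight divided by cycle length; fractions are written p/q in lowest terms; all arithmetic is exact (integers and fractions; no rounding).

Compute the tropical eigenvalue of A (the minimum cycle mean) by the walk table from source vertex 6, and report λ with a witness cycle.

q=0: [∞, ∞, ∞, ∞, ∞, 0]
q=1: [3, 11, 17, -6, 14, 1]
q=2: [3, 0, -10, -5, -4, -3]
q=3: [-3, -14, -9, -9, -10, -2]
q=4: [-9, -13, -13, -8, -9, -6]
q=5: [-8, -17, -18, -12, -13, -5]
q=6: [-12, -22, -17, -11, -18, -9]
Optimal cycle mean attained by: cycle 1->3->5->1, total (-9) + 0 + 1, length 3.
Answer: λ = -8/3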